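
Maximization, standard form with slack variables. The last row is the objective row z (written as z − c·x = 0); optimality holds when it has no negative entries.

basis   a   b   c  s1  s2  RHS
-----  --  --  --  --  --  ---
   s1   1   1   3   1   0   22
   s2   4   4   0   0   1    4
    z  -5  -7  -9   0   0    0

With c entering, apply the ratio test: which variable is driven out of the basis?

Column c entries and ratios — s1: 22/3 = 22/3; s2: 0 ≤ 0, skip.
Smallest ratio is 22/3 in the row of s1, so s1 leaves.

s1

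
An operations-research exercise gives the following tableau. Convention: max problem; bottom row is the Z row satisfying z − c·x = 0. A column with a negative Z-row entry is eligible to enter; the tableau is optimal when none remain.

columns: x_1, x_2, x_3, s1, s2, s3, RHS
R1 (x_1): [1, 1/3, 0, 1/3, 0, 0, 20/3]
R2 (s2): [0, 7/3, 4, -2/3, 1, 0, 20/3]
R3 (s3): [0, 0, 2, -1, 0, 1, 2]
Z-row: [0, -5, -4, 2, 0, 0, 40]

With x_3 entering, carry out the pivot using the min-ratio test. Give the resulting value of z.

44

Ratio test on column x_3 — row 1: entry 0 ≤ 0; row 2: (20/3)/4 = 5/3; row 3: 2/2 = 1. Minimum is 1 at row 3 (s3 leaves); pivot element 2.
Pivot on row 3; the Z-row RHS becomes 40 − (-4)·1 = 44.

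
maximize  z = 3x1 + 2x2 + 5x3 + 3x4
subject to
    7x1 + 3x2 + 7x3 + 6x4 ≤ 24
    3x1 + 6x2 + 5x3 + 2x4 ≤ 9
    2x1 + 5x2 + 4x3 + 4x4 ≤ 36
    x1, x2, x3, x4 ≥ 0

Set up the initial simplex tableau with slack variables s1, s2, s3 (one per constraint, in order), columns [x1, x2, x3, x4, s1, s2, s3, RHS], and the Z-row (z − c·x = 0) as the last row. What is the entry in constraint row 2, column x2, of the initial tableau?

Constraint 2 has coefficient 6 on x2.

6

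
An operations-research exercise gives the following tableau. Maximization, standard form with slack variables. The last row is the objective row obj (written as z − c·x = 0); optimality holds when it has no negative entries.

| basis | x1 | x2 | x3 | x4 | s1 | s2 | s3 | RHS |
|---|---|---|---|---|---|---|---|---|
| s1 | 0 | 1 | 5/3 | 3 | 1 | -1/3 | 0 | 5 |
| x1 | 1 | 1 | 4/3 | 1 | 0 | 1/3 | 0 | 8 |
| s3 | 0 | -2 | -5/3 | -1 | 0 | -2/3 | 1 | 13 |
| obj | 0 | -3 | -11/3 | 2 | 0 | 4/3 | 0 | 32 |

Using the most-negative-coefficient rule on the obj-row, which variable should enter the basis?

x3

Negative obj-row entries: x2: -3, x3: -11/3.
The most negative is -11/3 in column x3, so x3 enters.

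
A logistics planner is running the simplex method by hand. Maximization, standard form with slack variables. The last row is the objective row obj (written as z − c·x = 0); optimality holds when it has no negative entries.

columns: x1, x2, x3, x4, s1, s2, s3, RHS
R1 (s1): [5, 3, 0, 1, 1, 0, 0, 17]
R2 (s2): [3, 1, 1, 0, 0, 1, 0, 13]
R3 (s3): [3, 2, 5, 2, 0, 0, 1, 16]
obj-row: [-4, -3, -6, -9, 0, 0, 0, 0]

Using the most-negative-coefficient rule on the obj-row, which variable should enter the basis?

x4

Negative obj-row entries: x1: -4, x2: -3, x3: -6, x4: -9.
The most negative is -9 in column x4, so x4 enters.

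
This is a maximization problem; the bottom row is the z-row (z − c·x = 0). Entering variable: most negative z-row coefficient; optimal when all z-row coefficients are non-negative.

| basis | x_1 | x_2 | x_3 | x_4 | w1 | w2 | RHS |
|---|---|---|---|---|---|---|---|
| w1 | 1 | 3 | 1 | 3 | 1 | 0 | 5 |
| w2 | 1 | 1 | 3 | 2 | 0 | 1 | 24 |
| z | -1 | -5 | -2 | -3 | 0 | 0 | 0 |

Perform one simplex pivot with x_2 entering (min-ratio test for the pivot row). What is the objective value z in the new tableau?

Ratio test on column x_2 — row 1: 5/3 = 5/3; row 2: 24/1 = 24. Minimum is 5/3 at row 1 (w1 leaves); pivot element 3.
Pivot on row 1; the z-row RHS becomes 0 − (-5)·(5/3) = 25/3.

25/3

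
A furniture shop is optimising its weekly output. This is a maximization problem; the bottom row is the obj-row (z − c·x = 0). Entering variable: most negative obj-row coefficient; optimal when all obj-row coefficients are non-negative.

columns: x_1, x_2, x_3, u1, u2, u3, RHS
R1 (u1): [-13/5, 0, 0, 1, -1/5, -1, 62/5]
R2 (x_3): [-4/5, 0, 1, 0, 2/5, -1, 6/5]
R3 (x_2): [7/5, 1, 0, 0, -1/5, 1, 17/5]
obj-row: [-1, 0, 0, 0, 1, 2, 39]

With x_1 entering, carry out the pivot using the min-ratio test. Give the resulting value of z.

Ratio test on column x_1 — row 1: entry -13/5 ≤ 0; row 2: entry -4/5 ≤ 0; row 3: (17/5)/(7/5) = 17/7. Minimum is 17/7 at row 3 (x_2 leaves); pivot element 7/5.
Pivot on row 3; the obj-row RHS becomes 39 − (-1)·(17/7) = 290/7.

290/7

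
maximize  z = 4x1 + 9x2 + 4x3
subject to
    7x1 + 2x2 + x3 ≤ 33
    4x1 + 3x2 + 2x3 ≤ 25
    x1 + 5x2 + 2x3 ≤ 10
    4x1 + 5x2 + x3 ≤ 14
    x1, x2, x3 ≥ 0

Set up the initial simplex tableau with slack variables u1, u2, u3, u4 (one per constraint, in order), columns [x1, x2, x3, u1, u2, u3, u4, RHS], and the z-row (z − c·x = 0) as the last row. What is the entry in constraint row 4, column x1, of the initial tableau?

Constraint 4 has coefficient 4 on x1.

4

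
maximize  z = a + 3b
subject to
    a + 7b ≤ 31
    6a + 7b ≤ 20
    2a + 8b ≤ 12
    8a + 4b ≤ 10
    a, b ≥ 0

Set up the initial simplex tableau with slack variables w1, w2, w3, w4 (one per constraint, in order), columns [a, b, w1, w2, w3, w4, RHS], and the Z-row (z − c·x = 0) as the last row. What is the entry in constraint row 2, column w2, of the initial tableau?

Slack w2 belongs to constraint 2; its column is the unit vector e_2, so the entry in row 2 is 1.

1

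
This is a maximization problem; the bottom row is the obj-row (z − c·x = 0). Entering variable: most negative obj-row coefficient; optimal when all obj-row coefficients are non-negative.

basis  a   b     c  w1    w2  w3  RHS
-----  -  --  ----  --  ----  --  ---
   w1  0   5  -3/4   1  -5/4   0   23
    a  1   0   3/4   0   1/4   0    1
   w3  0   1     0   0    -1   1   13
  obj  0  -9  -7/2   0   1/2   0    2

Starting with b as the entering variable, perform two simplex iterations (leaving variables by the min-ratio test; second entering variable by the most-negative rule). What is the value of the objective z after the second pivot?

Ratio test on column b — row 1: 23/5 = 23/5; row 2: entry 0 ≤ 0; row 3: 13/1 = 13. Minimum is 23/5 at row 1 (w1 leaves); pivot element 5.
Pivot on row 1; the obj-row RHS becomes 2 − (-9)·(23/5) = 217/5.
Next entering variable (most negative obj-row entry -97/20): c.
Ratio test on column c — row 1: entry -3/20 ≤ 0; row 2: 1/(3/4) = 4/3; row 3: (42/5)/(3/20) = 56. Minimum is 4/3 at row 2 (a leaves); pivot element 3/4.
After the second pivot the obj-row RHS is 217/5 − (-97/20)·(4/3) = 748/15.

748/15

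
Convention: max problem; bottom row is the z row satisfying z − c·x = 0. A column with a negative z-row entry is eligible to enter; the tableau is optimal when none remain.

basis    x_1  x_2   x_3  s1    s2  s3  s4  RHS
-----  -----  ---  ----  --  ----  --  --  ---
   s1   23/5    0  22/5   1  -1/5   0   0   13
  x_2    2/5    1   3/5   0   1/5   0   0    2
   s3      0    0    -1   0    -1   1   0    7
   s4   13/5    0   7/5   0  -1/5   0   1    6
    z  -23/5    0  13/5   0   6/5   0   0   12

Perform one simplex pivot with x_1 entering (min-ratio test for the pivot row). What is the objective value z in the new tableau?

294/13

Ratio test on column x_1 — row 1: 13/(23/5) = 65/23; row 2: 2/(2/5) = 5; row 3: entry 0 ≤ 0; row 4: 6/(13/5) = 30/13. Minimum is 30/13 at row 4 (s4 leaves); pivot element 13/5.
Pivot on row 4; the z-row RHS becomes 12 − (-23/5)·(30/13) = 294/13.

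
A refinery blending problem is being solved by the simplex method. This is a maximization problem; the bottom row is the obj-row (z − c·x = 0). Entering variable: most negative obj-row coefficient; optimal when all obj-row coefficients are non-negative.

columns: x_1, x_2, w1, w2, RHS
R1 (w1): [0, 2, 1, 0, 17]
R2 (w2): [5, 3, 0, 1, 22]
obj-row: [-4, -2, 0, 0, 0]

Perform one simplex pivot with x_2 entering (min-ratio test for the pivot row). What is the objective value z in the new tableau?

Ratio test on column x_2 — row 1: 17/2 = 17/2; row 2: 22/3 = 22/3. Minimum is 22/3 at row 2 (w2 leaves); pivot element 3.
Pivot on row 2; the obj-row RHS becomes 0 − (-2)·(22/3) = 44/3.

44/3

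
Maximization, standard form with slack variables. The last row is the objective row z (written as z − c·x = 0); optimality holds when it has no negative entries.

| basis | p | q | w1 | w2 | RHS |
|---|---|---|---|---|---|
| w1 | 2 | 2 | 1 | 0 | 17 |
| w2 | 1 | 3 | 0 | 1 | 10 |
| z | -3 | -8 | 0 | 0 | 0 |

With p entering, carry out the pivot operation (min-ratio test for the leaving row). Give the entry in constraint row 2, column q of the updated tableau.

2

Ratio test on column p — row 1: 17/2 = 17/2; row 2: 10/1 = 10. Minimum is 17/2 at row 1 (w1 leaves); pivot element 2.
Divide row 1 by 2; eliminate column p from the other rows.
Row 2 update in column q: 3 − 1·1 = 2.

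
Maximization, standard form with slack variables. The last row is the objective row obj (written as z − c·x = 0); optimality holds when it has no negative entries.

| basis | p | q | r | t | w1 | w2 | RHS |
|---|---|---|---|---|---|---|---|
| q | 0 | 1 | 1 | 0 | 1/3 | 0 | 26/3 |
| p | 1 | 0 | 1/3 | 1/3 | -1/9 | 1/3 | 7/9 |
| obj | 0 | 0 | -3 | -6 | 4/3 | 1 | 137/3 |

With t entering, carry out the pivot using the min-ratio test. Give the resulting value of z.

179/3

Ratio test on column t — row 1: entry 0 ≤ 0; row 2: (7/9)/(1/3) = 7/3. Minimum is 7/3 at row 2 (p leaves); pivot element 1/3.
Pivot on row 2; the obj-row RHS becomes 137/3 − (-6)·(7/3) = 179/3.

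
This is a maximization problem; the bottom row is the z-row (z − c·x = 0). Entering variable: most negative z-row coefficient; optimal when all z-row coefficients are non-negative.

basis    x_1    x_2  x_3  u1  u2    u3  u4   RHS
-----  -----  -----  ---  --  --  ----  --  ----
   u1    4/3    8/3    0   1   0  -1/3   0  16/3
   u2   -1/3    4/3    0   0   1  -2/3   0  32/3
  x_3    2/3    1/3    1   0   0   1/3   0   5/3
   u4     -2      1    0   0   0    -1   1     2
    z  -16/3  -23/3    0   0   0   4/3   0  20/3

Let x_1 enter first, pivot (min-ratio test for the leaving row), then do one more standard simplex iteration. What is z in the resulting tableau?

Ratio test on column x_1 — row 1: (16/3)/(4/3) = 4; row 2: entry -1/3 ≤ 0; row 3: (5/3)/(2/3) = 5/2; row 4: entry -2 ≤ 0. Minimum is 5/2 at row 3 (x_3 leaves); pivot element 2/3.
Pivot on row 3; the z-row RHS becomes 20/3 − (-16/3)·(5/2) = 20.
Next entering variable (most negative z-row entry -5): x_2.
Ratio test on column x_2 — row 1: 2/2 = 1; row 2: (23/2)/(3/2) = 23/3; row 3: (5/2)/(1/2) = 5; row 4: 7/2 = 7/2. Minimum is 1 at row 1 (u1 leaves); pivot element 2.
After the second pivot the z-row RHS is 20 − (-5)·1 = 25.

25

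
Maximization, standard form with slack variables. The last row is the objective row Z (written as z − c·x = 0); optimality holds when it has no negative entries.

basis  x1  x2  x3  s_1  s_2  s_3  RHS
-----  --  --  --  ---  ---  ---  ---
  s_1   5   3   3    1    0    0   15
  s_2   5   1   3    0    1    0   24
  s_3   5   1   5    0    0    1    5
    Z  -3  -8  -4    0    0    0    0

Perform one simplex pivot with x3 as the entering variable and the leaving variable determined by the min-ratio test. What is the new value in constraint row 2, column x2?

2/5

Ratio test on column x3 — row 1: 15/3 = 5; row 2: 24/3 = 8; row 3: 5/5 = 1. Minimum is 1 at row 3 (s_3 leaves); pivot element 5.
Divide row 3 by 5; eliminate column x3 from the other rows.
Row 2 update in column x2: 1 − 3·(1/5) = 2/5.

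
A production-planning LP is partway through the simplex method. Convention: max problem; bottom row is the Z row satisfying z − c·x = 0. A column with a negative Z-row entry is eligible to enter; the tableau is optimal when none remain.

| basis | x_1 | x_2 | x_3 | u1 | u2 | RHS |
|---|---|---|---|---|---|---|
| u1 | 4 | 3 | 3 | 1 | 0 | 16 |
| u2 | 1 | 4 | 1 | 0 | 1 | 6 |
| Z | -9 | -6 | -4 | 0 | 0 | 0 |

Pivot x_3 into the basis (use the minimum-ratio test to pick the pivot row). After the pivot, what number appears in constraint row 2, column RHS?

2/3

Ratio test on column x_3 — row 1: 16/3 = 16/3; row 2: 6/1 = 6. Minimum is 16/3 at row 1 (u1 leaves); pivot element 3.
Divide row 1 by 3; eliminate column x_3 from the other rows.
Row 2 update in column RHS: 6 − 1·(16/3) = 2/3.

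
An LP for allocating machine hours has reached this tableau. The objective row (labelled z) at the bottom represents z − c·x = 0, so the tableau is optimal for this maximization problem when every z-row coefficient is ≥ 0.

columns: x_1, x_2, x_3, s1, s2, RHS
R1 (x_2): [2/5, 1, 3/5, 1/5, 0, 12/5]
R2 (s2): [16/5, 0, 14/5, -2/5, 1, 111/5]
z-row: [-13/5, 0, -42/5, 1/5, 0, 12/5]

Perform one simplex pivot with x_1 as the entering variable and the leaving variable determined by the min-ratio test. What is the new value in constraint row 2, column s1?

Ratio test on column x_1 — row 1: (12/5)/(2/5) = 6; row 2: (111/5)/(16/5) = 111/16. Minimum is 6 at row 1 (x_2 leaves); pivot element 2/5.
Divide row 1 by 2/5; eliminate column x_1 from the other rows.
Row 2 update in column s1: -2/5 − (16/5)·(1/2) = -2.

-2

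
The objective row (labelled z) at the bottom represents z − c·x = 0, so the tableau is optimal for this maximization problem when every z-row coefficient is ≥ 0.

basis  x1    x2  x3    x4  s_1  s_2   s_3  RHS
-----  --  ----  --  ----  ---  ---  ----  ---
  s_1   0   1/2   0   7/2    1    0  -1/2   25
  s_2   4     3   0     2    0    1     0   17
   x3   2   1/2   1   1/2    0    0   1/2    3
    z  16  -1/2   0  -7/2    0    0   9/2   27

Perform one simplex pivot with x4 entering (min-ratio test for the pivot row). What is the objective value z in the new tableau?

48

Ratio test on column x4 — row 1: 25/(7/2) = 50/7; row 2: 17/2 = 17/2; row 3: 3/(1/2) = 6. Minimum is 6 at row 3 (x3 leaves); pivot element 1/2.
Pivot on row 3; the z-row RHS becomes 27 − (-7/2)·6 = 48.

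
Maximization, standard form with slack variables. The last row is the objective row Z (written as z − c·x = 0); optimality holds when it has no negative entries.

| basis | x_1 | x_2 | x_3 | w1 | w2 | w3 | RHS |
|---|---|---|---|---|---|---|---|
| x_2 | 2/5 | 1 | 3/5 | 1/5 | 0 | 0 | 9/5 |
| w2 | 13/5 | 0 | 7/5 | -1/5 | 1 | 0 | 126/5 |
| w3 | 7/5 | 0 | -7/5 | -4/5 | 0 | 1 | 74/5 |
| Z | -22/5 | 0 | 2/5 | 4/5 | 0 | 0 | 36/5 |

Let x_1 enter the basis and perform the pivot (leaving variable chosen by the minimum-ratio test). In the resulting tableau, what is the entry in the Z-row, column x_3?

7

Ratio test on column x_1 — row 1: (9/5)/(2/5) = 9/2; row 2: (126/5)/(13/5) = 126/13; row 3: (74/5)/(7/5) = 74/7. Minimum is 9/2 at row 1 (x_2 leaves); pivot element 2/5.
Divide row 1 by 2/5; eliminate column x_1 from the other rows.
Z-row update in column x_3: 2/5 − (-22/5)·(3/2) = 7.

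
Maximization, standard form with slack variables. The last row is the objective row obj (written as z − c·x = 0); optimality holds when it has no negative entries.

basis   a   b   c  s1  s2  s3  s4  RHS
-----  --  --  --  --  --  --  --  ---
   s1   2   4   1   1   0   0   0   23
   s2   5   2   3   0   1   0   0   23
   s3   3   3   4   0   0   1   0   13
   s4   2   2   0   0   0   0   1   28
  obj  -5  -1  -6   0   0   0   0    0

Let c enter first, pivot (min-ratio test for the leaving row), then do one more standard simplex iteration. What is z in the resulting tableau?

Ratio test on column c — row 1: 23/1 = 23; row 2: 23/3 = 23/3; row 3: 13/4 = 13/4; row 4: entry 0 ≤ 0. Minimum is 13/4 at row 3 (s3 leaves); pivot element 4.
Pivot on row 3; the obj-row RHS becomes 0 − (-6)·(13/4) = 39/2.
Next entering variable (most negative obj-row entry -1/2): a.
Ratio test on column a — row 1: (79/4)/(5/4) = 79/5; row 2: (53/4)/(11/4) = 53/11; row 3: (13/4)/(3/4) = 13/3; row 4: 28/2 = 14. Minimum is 13/3 at row 3 (c leaves); pivot element 3/4.
After the second pivot the obj-row RHS is 39/2 − (-1/2)·(13/3) = 65/3.

65/3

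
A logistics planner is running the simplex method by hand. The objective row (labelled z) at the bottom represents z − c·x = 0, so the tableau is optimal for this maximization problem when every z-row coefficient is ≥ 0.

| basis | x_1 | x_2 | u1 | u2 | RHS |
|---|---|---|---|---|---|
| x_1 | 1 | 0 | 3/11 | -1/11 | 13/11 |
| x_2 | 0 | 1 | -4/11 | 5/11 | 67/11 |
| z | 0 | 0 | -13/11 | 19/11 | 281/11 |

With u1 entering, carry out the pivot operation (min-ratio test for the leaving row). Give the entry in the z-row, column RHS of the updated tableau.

92/3

Ratio test on column u1 — row 1: (13/11)/(3/11) = 13/3; row 2: entry -4/11 ≤ 0. Minimum is 13/3 at row 1 (x_1 leaves); pivot element 3/11.
Divide row 1 by 3/11; eliminate column u1 from the other rows.
z-row update in column RHS: 281/11 − (-13/11)·(13/3) = 92/3.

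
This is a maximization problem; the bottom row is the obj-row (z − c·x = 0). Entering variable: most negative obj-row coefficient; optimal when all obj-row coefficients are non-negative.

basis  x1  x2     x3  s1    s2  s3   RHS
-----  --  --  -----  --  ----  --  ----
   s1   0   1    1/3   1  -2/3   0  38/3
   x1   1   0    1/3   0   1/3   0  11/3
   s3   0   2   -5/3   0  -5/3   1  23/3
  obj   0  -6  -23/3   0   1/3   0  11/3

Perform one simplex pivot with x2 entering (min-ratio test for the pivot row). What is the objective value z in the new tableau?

80/3

Ratio test on column x2 — row 1: (38/3)/1 = 38/3; row 2: entry 0 ≤ 0; row 3: (23/3)/2 = 23/6. Minimum is 23/6 at row 3 (s3 leaves); pivot element 2.
Pivot on row 3; the obj-row RHS becomes 11/3 − (-6)·(23/6) = 80/3.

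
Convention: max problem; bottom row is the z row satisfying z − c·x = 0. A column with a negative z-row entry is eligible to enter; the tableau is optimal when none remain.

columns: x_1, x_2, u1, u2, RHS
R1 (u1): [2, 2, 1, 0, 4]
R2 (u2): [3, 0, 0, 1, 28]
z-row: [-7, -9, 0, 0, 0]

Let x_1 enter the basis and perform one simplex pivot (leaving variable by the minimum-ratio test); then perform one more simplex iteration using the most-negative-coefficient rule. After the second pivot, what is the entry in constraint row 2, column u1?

Ratio test on column x_1 — row 1: 4/2 = 2; row 2: 28/3 = 28/3. Minimum is 2 at row 1 (u1 leaves); pivot element 2.
Divide row 1 by 2; eliminate column x_1 from the other rows.
Second iteration: most negative z-row entry is -2 in column x_2, so x_2 enters.
Ratio test on column x_2 — row 1: 2/1 = 2; row 2: entry -3 ≤ 0. Minimum is 2 at row 1 (x_1 leaves); pivot element 1.
Divide row 1 by 1; eliminate column x_2 from the other rows.
After both pivots, the entry at constraint row 2, column u1 is 0.

0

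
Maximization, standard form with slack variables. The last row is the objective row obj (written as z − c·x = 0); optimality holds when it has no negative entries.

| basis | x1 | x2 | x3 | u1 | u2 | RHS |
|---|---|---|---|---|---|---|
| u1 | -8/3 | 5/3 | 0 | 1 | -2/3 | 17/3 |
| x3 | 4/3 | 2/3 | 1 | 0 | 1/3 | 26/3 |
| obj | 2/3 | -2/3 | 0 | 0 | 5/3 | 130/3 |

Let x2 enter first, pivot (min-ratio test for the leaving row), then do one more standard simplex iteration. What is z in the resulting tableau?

Ratio test on column x2 — row 1: (17/3)/(5/3) = 17/5; row 2: (26/3)/(2/3) = 13. Minimum is 17/5 at row 1 (u1 leaves); pivot element 5/3.
Pivot on row 1; the obj-row RHS becomes 130/3 − (-2/3)·(17/5) = 228/5.
Next entering variable (most negative obj-row entry -2/5): x1.
Ratio test on column x1 — row 1: entry -8/5 ≤ 0; row 2: (32/5)/(12/5) = 8/3. Minimum is 8/3 at row 2 (x3 leaves); pivot element 12/5.
After the second pivot the obj-row RHS is 228/5 − (-2/5)·(8/3) = 140/3.

140/3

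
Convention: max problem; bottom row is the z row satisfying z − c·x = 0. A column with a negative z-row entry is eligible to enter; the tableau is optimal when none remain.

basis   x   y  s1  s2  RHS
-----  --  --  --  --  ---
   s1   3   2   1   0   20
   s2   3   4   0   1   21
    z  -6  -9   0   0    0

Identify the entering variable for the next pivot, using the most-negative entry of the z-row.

Negative z-row entries: x: -6, y: -9.
The most negative is -9 in column y, so y enters.

y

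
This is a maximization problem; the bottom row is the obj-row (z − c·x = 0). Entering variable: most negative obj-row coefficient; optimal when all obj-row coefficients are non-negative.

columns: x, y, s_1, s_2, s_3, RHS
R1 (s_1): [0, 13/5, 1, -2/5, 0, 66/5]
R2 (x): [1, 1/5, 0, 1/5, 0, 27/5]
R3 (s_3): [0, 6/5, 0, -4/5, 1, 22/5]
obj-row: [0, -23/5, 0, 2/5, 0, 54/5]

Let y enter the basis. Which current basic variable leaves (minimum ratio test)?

s_3

Column y entries and ratios — s_1: (66/5)/(13/5) = 66/13; x: (27/5)/(1/5) = 27; s_3: (22/5)/(6/5) = 11/3.
Smallest ratio is 11/3 in the row of s_3, so s_3 leaves.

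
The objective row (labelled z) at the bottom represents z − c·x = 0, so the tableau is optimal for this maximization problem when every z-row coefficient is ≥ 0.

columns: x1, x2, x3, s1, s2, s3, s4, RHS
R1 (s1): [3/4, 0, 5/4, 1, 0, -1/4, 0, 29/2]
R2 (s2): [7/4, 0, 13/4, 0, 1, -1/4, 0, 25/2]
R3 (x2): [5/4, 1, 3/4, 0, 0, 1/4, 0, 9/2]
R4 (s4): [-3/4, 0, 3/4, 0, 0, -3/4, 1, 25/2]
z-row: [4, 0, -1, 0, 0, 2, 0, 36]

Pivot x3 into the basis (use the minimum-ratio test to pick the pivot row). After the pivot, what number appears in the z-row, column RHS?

518/13

Ratio test on column x3 — row 1: (29/2)/(5/4) = 58/5; row 2: (25/2)/(13/4) = 50/13; row 3: (9/2)/(3/4) = 6; row 4: (25/2)/(3/4) = 50/3. Minimum is 50/13 at row 2 (s2 leaves); pivot element 13/4.
Divide row 2 by 13/4; eliminate column x3 from the other rows.
z-row update in column RHS: 36 − (-1)·(50/13) = 518/13.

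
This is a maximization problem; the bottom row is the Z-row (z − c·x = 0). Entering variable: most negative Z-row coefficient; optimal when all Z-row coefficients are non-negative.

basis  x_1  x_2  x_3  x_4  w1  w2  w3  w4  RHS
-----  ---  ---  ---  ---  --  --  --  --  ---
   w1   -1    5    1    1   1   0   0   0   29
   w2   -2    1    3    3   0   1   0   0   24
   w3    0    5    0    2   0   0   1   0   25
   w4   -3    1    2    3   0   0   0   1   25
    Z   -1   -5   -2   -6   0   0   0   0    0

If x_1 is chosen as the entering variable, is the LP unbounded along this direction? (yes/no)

yes

Every constraint-row entry in column x_1 is ≤ 0, so increasing x_1 is unbounded.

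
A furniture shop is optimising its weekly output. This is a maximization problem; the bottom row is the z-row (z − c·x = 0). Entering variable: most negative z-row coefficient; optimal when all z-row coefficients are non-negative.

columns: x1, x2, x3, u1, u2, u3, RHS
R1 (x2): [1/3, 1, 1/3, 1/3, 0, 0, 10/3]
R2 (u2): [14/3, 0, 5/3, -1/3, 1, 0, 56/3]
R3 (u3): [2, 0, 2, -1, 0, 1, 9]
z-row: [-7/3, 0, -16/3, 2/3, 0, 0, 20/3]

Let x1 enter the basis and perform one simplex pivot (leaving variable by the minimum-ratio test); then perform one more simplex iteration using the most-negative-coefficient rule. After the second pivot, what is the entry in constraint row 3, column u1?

-2/3

Ratio test on column x1 — row 1: (10/3)/(1/3) = 10; row 2: (56/3)/(14/3) = 4; row 3: 9/2 = 9/2. Minimum is 4 at row 2 (u2 leaves); pivot element 14/3.
Divide row 2 by 14/3; eliminate column x1 from the other rows.
Second iteration: most negative z-row entry is -9/2 in column x3, so x3 enters.
Ratio test on column x3 — row 1: 2/(3/14) = 28/3; row 2: 4/(5/14) = 56/5; row 3: 1/(9/7) = 7/9. Minimum is 7/9 at row 3 (u3 leaves); pivot element 9/7.
Divide row 3 by 9/7; eliminate column x3 from the other rows.
After both pivots, the entry at constraint row 3, column u1 is -2/3.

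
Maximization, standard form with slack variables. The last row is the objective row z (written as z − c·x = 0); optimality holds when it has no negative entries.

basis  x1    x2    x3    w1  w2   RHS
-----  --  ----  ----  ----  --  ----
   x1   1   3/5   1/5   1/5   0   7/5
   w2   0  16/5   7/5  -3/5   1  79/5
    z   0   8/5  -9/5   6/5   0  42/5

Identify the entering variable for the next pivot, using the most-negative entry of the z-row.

Negative z-row entries: x3: -9/5.
The most negative is -9/5 in column x3, so x3 enters.

x3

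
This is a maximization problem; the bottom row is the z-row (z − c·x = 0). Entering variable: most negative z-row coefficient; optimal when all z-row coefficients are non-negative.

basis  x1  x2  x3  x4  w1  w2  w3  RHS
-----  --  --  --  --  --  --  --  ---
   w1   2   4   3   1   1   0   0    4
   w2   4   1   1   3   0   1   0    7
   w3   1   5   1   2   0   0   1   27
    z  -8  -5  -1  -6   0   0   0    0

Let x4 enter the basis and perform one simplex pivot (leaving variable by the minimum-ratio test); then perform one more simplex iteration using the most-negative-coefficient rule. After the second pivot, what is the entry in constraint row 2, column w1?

-1/11

Ratio test on column x4 — row 1: 4/1 = 4; row 2: 7/3 = 7/3; row 3: 27/2 = 27/2. Minimum is 7/3 at row 2 (w2 leaves); pivot element 3.
Divide row 2 by 3; eliminate column x4 from the other rows.
Second iteration: most negative z-row entry is -3 in column x2, so x2 enters.
Ratio test on column x2 — row 1: (5/3)/(11/3) = 5/11; row 2: (7/3)/(1/3) = 7; row 3: (67/3)/(13/3) = 67/13. Minimum is 5/11 at row 1 (w1 leaves); pivot element 11/3.
Divide row 1 by 11/3; eliminate column x2 from the other rows.
After both pivots, the entry at constraint row 2, column w1 is -1/11.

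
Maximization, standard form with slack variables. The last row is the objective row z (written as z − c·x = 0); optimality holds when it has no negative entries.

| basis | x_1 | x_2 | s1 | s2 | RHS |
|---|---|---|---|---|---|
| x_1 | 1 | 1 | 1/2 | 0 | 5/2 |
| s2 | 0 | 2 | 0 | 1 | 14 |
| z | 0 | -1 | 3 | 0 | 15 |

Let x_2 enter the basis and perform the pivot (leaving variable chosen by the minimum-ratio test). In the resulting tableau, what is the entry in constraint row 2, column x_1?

-2

Ratio test on column x_2 — row 1: (5/2)/1 = 5/2; row 2: 14/2 = 7. Minimum is 5/2 at row 1 (x_1 leaves); pivot element 1.
Divide row 1 by 1; eliminate column x_2 from the other rows.
Row 2 update in column x_1: 0 − 2·1 = -2.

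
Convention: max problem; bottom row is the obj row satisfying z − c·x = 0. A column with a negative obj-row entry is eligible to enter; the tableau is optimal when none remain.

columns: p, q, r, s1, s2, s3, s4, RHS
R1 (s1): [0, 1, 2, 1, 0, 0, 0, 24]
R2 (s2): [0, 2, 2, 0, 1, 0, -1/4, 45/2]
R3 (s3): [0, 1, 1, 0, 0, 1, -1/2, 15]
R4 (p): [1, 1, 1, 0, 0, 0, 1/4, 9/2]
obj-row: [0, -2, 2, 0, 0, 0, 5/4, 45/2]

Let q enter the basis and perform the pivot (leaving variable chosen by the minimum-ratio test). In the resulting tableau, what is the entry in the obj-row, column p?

Ratio test on column q — row 1: 24/1 = 24; row 2: (45/2)/2 = 45/4; row 3: 15/1 = 15; row 4: (9/2)/1 = 9/2. Minimum is 9/2 at row 4 (p leaves); pivot element 1.
Divide row 4 by 1; eliminate column q from the other rows.
obj-row update in column p: 0 − (-2)·1 = 2.

2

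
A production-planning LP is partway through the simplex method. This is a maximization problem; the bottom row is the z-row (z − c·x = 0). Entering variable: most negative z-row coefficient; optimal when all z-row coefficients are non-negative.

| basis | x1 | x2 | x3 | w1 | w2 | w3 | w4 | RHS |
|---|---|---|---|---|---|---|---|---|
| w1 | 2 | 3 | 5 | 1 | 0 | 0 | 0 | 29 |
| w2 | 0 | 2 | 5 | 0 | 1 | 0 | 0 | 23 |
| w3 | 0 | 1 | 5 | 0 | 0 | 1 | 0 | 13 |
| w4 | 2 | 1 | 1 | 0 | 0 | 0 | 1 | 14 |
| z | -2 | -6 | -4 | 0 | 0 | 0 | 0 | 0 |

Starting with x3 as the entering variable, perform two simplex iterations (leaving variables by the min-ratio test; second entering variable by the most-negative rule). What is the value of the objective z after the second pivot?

52

Ratio test on column x3 — row 1: 29/5 = 29/5; row 2: 23/5 = 23/5; row 3: 13/5 = 13/5; row 4: 14/1 = 14. Minimum is 13/5 at row 3 (w3 leaves); pivot element 5.
Pivot on row 3; the z-row RHS becomes 0 − (-4)·(13/5) = 52/5.
Next entering variable (most negative z-row entry -26/5): x2.
Ratio test on column x2 — row 1: 16/2 = 8; row 2: 10/1 = 10; row 3: (13/5)/(1/5) = 13; row 4: (57/5)/(4/5) = 57/4. Minimum is 8 at row 1 (w1 leaves); pivot element 2.
After the second pivot the z-row RHS is 52/5 − (-26/5)·8 = 52.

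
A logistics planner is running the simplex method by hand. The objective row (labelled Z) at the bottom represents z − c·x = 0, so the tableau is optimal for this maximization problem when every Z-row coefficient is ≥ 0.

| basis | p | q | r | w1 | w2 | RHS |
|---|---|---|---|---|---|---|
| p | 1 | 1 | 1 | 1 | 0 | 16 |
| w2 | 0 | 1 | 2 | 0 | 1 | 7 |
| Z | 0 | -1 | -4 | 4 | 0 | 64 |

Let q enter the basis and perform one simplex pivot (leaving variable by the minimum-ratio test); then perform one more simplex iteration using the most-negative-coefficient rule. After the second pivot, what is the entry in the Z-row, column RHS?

78

Ratio test on column q — row 1: 16/1 = 16; row 2: 7/1 = 7. Minimum is 7 at row 2 (w2 leaves); pivot element 1.
Divide row 2 by 1; eliminate column q from the other rows.
Second iteration: most negative Z-row entry is -2 in column r, so r enters.
Ratio test on column r — row 1: entry -1 ≤ 0; row 2: 7/2 = 7/2. Minimum is 7/2 at row 2 (q leaves); pivot element 2.
Divide row 2 by 2; eliminate column r from the other rows.
After both pivots, the entry at the Z-row, column RHS is 78.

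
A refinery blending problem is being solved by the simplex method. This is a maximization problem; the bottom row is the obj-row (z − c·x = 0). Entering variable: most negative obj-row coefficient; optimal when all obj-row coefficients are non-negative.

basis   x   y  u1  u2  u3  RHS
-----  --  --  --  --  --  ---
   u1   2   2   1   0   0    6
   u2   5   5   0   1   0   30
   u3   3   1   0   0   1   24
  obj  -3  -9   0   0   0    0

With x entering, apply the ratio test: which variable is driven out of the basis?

u1

Column x entries and ratios — u1: 6/2 = 3; u2: 30/5 = 6; u3: 24/3 = 8.
Smallest ratio is 3 in the row of u1, so u1 leaves.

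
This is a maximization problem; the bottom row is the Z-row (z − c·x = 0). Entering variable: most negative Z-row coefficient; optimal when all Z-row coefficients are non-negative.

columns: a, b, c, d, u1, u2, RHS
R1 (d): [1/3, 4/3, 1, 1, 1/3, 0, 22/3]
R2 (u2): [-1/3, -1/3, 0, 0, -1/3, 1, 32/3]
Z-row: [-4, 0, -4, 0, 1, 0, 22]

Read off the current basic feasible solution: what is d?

22/3

d is basic (row 1); its value is the RHS of that row, 22/3.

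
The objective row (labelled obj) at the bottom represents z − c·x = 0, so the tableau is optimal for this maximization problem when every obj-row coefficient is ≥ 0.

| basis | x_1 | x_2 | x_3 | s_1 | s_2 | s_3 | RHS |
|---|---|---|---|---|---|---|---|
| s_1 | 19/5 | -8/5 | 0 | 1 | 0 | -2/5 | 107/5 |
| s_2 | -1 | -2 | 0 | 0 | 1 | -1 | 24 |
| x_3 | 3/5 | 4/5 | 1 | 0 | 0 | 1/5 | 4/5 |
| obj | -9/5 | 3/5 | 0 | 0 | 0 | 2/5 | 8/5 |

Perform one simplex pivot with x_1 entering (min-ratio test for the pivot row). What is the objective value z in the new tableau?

Ratio test on column x_1 — row 1: (107/5)/(19/5) = 107/19; row 2: entry -1 ≤ 0; row 3: (4/5)/(3/5) = 4/3. Minimum is 4/3 at row 3 (x_3 leaves); pivot element 3/5.
Pivot on row 3; the obj-row RHS becomes 8/5 − (-9/5)·(4/3) = 4.

4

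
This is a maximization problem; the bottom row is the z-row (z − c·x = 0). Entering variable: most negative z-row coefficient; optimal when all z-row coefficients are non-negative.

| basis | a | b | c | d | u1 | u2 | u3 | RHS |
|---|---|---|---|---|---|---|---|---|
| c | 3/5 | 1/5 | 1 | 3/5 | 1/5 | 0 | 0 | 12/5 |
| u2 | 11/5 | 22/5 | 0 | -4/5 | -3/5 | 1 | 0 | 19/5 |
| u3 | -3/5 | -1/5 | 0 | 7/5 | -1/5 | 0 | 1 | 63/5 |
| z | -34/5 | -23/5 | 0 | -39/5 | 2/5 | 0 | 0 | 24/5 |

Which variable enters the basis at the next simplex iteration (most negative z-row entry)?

d

Negative z-row entries: a: -34/5, b: -23/5, d: -39/5.
The most negative is -39/5 in column d, so d enters.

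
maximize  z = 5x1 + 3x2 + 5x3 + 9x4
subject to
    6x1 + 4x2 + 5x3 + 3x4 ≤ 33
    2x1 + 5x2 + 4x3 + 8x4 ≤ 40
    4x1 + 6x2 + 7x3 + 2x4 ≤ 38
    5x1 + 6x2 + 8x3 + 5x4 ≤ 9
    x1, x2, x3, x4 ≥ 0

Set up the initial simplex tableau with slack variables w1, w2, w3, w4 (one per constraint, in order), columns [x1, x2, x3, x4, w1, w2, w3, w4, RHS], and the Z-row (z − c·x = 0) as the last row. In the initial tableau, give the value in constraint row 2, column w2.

Slack w2 belongs to constraint 2; its column is the unit vector e_2, so the entry in row 2 is 1.

1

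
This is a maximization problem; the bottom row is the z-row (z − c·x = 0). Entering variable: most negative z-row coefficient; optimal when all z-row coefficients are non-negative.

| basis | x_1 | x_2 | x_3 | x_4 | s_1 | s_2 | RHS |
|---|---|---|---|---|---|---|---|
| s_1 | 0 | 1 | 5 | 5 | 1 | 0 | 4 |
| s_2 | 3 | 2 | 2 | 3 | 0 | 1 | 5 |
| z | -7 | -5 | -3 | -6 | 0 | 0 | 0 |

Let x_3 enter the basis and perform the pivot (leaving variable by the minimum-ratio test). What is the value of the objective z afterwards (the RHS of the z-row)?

12/5

Ratio test on column x_3 — row 1: 4/5 = 4/5; row 2: 5/2 = 5/2. Minimum is 4/5 at row 1 (s_1 leaves); pivot element 5.
Pivot on row 1; the z-row RHS becomes 0 − (-3)·(4/5) = 12/5.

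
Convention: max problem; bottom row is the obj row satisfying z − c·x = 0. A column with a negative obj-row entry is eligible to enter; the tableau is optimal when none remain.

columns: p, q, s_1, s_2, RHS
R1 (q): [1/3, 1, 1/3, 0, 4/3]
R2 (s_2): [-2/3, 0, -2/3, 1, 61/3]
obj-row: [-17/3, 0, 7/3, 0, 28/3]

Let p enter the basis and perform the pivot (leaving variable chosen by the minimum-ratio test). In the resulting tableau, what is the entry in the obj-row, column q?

17

Ratio test on column p — row 1: (4/3)/(1/3) = 4; row 2: entry -2/3 ≤ 0. Minimum is 4 at row 1 (q leaves); pivot element 1/3.
Divide row 1 by 1/3; eliminate column p from the other rows.
obj-row update in column q: 0 − (-17/3)·3 = 17.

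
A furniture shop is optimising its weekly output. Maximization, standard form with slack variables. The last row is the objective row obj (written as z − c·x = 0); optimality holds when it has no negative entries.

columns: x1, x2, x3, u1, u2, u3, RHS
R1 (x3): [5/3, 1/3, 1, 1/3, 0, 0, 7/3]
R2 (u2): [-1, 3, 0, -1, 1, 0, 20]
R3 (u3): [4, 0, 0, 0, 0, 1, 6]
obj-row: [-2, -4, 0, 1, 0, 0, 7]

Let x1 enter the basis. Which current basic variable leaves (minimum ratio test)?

x3

Column x1 entries and ratios — x3: (7/3)/(5/3) = 7/5; u2: -1 ≤ 0, skip; u3: 6/4 = 3/2.
Smallest ratio is 7/5 in the row of x3, so x3 leaves.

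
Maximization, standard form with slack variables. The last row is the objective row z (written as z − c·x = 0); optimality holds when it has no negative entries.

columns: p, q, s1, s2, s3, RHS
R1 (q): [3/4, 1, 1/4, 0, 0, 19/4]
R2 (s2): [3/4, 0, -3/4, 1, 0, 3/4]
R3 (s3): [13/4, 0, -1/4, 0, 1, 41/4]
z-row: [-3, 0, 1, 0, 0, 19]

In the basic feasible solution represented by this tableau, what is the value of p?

0

p is not in the basis, so in the current basic feasible solution p = 0.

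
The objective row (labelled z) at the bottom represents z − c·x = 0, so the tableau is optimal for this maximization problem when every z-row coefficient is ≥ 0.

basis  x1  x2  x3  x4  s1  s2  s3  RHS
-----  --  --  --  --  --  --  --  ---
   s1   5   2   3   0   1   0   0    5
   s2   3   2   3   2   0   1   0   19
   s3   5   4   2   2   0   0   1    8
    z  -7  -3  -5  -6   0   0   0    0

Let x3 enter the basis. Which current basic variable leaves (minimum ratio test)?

s1

Column x3 entries and ratios — s1: 5/3 = 5/3; s2: 19/3 = 19/3; s3: 8/2 = 4.
Smallest ratio is 5/3 in the row of s1, so s1 leaves.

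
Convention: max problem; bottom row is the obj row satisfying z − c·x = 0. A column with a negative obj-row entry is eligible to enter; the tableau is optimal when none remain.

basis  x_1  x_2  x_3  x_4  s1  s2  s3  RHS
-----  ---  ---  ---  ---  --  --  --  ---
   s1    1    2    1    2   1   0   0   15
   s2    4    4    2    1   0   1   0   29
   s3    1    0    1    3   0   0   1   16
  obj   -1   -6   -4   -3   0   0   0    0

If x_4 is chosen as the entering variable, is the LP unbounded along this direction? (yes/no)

no

Column x_4 has positive entries in row(s) 1, 2, 3, so the ratio test bounds it — not unbounded.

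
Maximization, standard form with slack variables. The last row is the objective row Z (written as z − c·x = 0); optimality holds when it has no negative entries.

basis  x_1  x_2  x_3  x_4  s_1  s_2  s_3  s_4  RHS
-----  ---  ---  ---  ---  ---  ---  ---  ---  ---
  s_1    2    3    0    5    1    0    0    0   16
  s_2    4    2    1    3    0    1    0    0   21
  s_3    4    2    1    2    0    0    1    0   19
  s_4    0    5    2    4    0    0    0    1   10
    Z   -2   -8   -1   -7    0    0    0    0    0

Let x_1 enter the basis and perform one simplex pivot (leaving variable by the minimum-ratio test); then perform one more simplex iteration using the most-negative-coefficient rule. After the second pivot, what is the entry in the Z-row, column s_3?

1/2

Ratio test on column x_1 — row 1: 16/2 = 8; row 2: 21/4 = 21/4; row 3: 19/4 = 19/4; row 4: entry 0 ≤ 0. Minimum is 19/4 at row 3 (s_3 leaves); pivot element 4.
Divide row 3 by 4; eliminate column x_1 from the other rows.
Second iteration: most negative Z-row entry is -7 in column x_2, so x_2 enters.
Ratio test on column x_2 — row 1: (13/2)/2 = 13/4; row 2: entry 0 ≤ 0; row 3: (19/4)/(1/2) = 19/2; row 4: 10/5 = 2. Minimum is 2 at row 4 (s_4 leaves); pivot element 5.
Divide row 4 by 5; eliminate column x_2 from the other rows.
After both pivots, the entry at the Z-row, column s_3 is 1/2.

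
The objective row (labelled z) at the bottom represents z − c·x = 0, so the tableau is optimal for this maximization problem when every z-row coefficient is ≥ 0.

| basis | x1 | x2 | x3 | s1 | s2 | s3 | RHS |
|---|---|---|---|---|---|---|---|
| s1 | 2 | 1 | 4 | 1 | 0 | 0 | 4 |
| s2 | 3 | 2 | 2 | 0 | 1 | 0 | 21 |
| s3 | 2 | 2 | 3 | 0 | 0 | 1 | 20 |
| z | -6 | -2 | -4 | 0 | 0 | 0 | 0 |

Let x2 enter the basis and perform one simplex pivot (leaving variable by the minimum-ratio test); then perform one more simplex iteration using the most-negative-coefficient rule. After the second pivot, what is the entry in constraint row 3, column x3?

Ratio test on column x2 — row 1: 4/1 = 4; row 2: 21/2 = 21/2; row 3: 20/2 = 10. Minimum is 4 at row 1 (s1 leaves); pivot element 1.
Divide row 1 by 1; eliminate column x2 from the other rows.
Second iteration: most negative z-row entry is -2 in column x1, so x1 enters.
Ratio test on column x1 — row 1: 4/2 = 2; row 2: entry -1 ≤ 0; row 3: entry -2 ≤ 0. Minimum is 2 at row 1 (x2 leaves); pivot element 2.
Divide row 1 by 2; eliminate column x1 from the other rows.
After both pivots, the entry at constraint row 3, column x3 is -1.

-1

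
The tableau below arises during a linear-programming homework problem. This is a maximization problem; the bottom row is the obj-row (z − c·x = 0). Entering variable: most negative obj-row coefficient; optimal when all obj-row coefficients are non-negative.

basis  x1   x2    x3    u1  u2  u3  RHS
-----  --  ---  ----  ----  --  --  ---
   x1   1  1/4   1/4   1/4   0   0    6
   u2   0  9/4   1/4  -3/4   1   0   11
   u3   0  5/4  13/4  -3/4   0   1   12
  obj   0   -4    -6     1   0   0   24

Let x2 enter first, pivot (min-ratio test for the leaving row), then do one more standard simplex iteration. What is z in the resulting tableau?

757/14

Ratio test on column x2 — row 1: 6/(1/4) = 24; row 2: 11/(9/4) = 44/9; row 3: 12/(5/4) = 48/5. Minimum is 44/9 at row 2 (u2 leaves); pivot element 9/4.
Pivot on row 2; the obj-row RHS becomes 24 − (-4)·(44/9) = 392/9.
Next entering variable (most negative obj-row entry -50/9): x3.
Ratio test on column x3 — row 1: (43/9)/(2/9) = 43/2; row 2: (44/9)/(1/9) = 44; row 3: (53/9)/(28/9) = 53/28. Minimum is 53/28 at row 3 (u3 leaves); pivot element 28/9.
After the second pivot the obj-row RHS is 392/9 − (-50/9)·(53/28) = 757/14.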